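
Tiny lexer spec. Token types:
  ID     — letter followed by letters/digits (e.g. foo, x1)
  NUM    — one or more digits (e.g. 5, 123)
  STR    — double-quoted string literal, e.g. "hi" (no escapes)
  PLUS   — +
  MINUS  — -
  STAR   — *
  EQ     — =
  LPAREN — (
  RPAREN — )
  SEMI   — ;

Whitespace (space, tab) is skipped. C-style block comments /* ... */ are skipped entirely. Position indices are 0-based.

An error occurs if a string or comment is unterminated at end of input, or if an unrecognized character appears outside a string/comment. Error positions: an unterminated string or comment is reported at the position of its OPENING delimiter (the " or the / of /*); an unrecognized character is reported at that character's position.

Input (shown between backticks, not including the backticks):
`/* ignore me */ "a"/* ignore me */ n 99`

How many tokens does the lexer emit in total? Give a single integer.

Answer: 3

Derivation:
pos=0: enter COMMENT mode (saw '/*')
exit COMMENT mode (now at pos=15)
pos=16: enter STRING mode
pos=16: emit STR "a" (now at pos=19)
pos=19: enter COMMENT mode (saw '/*')
exit COMMENT mode (now at pos=34)
pos=35: emit ID 'n' (now at pos=36)
pos=37: emit NUM '99' (now at pos=39)
DONE. 3 tokens: [STR, ID, NUM]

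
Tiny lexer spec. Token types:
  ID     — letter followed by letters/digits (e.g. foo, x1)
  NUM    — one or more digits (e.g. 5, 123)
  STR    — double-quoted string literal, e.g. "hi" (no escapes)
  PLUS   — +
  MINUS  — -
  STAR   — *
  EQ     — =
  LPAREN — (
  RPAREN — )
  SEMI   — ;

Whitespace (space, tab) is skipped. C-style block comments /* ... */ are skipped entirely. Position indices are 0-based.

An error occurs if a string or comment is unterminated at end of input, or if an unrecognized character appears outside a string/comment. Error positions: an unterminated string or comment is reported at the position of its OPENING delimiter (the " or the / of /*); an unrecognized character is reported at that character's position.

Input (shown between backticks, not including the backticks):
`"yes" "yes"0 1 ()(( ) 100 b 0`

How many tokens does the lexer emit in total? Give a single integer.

Answer: 12

Derivation:
pos=0: enter STRING mode
pos=0: emit STR "yes" (now at pos=5)
pos=6: enter STRING mode
pos=6: emit STR "yes" (now at pos=11)
pos=11: emit NUM '0' (now at pos=12)
pos=13: emit NUM '1' (now at pos=14)
pos=15: emit LPAREN '('
pos=16: emit RPAREN ')'
pos=17: emit LPAREN '('
pos=18: emit LPAREN '('
pos=20: emit RPAREN ')'
pos=22: emit NUM '100' (now at pos=25)
pos=26: emit ID 'b' (now at pos=27)
pos=28: emit NUM '0' (now at pos=29)
DONE. 12 tokens: [STR, STR, NUM, NUM, LPAREN, RPAREN, LPAREN, LPAREN, RPAREN, NUM, ID, NUM]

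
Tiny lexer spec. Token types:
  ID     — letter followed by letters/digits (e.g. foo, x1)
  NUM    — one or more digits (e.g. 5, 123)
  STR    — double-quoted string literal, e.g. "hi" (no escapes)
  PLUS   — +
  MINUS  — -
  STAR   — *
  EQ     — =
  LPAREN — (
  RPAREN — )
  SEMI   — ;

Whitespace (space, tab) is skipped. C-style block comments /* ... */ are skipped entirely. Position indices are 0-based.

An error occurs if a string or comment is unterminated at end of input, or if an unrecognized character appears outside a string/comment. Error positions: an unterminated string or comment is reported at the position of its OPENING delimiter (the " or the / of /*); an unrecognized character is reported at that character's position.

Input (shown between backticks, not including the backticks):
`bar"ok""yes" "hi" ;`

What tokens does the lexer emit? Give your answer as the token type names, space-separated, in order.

Answer: ID STR STR STR SEMI

Derivation:
pos=0: emit ID 'bar' (now at pos=3)
pos=3: enter STRING mode
pos=3: emit STR "ok" (now at pos=7)
pos=7: enter STRING mode
pos=7: emit STR "yes" (now at pos=12)
pos=13: enter STRING mode
pos=13: emit STR "hi" (now at pos=17)
pos=18: emit SEMI ';'
DONE. 5 tokens: [ID, STR, STR, STR, SEMI]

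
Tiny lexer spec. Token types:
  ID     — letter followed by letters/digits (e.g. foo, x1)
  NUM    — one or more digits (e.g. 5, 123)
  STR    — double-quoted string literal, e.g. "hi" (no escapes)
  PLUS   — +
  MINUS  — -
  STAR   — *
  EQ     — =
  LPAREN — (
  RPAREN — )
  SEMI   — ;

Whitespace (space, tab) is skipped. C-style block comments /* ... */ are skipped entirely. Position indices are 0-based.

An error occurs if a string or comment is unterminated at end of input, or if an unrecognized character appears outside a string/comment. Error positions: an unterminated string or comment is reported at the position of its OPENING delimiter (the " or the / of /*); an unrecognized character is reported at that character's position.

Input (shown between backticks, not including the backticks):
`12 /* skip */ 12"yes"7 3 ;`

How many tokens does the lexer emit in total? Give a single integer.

pos=0: emit NUM '12' (now at pos=2)
pos=3: enter COMMENT mode (saw '/*')
exit COMMENT mode (now at pos=13)
pos=14: emit NUM '12' (now at pos=16)
pos=16: enter STRING mode
pos=16: emit STR "yes" (now at pos=21)
pos=21: emit NUM '7' (now at pos=22)
pos=23: emit NUM '3' (now at pos=24)
pos=25: emit SEMI ';'
DONE. 6 tokens: [NUM, NUM, STR, NUM, NUM, SEMI]

Answer: 6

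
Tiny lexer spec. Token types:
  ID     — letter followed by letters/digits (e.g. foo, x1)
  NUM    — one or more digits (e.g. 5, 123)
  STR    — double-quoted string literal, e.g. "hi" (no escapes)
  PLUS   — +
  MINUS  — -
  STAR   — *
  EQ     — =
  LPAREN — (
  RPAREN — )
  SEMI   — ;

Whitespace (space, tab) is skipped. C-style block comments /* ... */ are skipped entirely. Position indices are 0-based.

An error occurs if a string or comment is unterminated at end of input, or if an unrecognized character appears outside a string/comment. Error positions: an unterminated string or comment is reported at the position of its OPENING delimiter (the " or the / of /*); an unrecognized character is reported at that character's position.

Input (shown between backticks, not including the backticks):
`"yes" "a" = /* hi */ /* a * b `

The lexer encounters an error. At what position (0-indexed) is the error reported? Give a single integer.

pos=0: enter STRING mode
pos=0: emit STR "yes" (now at pos=5)
pos=6: enter STRING mode
pos=6: emit STR "a" (now at pos=9)
pos=10: emit EQ '='
pos=12: enter COMMENT mode (saw '/*')
exit COMMENT mode (now at pos=20)
pos=21: enter COMMENT mode (saw '/*')
pos=21: ERROR — unterminated comment (reached EOF)

Answer: 21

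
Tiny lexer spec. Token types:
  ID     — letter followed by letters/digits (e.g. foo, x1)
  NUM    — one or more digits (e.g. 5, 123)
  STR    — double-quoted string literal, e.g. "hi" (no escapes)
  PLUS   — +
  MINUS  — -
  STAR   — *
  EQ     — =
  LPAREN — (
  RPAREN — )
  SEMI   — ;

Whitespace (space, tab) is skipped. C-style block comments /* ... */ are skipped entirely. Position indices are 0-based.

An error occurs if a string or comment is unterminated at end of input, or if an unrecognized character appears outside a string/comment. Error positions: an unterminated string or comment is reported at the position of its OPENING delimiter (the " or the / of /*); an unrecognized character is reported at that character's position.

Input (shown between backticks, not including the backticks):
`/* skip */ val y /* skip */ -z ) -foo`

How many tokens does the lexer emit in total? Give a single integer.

Answer: 7

Derivation:
pos=0: enter COMMENT mode (saw '/*')
exit COMMENT mode (now at pos=10)
pos=11: emit ID 'val' (now at pos=14)
pos=15: emit ID 'y' (now at pos=16)
pos=17: enter COMMENT mode (saw '/*')
exit COMMENT mode (now at pos=27)
pos=28: emit MINUS '-'
pos=29: emit ID 'z' (now at pos=30)
pos=31: emit RPAREN ')'
pos=33: emit MINUS '-'
pos=34: emit ID 'foo' (now at pos=37)
DONE. 7 tokens: [ID, ID, MINUS, ID, RPAREN, MINUS, ID]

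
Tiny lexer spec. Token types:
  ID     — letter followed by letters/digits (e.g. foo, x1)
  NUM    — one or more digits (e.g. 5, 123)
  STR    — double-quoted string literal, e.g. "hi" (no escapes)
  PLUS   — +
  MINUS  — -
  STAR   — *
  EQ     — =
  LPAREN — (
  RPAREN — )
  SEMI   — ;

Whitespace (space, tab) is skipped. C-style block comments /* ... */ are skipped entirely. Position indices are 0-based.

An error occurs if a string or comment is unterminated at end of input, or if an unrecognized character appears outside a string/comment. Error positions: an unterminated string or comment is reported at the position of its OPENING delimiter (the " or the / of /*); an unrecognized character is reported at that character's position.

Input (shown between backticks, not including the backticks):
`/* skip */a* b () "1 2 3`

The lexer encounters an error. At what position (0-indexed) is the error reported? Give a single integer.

pos=0: enter COMMENT mode (saw '/*')
exit COMMENT mode (now at pos=10)
pos=10: emit ID 'a' (now at pos=11)
pos=11: emit STAR '*'
pos=13: emit ID 'b' (now at pos=14)
pos=15: emit LPAREN '('
pos=16: emit RPAREN ')'
pos=18: enter STRING mode
pos=18: ERROR — unterminated string

Answer: 18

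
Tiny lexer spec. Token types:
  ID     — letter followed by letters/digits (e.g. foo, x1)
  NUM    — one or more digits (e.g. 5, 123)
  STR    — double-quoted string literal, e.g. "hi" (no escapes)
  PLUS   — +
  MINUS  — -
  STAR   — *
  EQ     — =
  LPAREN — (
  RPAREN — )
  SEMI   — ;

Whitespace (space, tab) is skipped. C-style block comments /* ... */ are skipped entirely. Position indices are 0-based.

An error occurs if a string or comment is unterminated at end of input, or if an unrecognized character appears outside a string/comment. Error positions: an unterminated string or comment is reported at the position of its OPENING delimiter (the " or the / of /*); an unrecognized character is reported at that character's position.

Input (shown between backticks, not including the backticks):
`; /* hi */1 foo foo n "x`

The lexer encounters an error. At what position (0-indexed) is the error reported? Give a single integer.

pos=0: emit SEMI ';'
pos=2: enter COMMENT mode (saw '/*')
exit COMMENT mode (now at pos=10)
pos=10: emit NUM '1' (now at pos=11)
pos=12: emit ID 'foo' (now at pos=15)
pos=16: emit ID 'foo' (now at pos=19)
pos=20: emit ID 'n' (now at pos=21)
pos=22: enter STRING mode
pos=22: ERROR — unterminated string

Answer: 22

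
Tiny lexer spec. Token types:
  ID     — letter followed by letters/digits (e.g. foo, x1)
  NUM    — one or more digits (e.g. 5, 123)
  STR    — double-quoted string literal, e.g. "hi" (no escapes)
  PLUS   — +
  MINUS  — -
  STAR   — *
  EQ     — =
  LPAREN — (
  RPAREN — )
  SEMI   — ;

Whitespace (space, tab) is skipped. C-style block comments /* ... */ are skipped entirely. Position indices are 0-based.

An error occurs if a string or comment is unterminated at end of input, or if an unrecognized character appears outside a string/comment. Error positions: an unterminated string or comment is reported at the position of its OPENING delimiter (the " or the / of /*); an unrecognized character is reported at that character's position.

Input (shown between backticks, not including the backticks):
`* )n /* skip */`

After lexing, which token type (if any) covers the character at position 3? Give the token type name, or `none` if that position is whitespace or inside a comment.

pos=0: emit STAR '*'
pos=2: emit RPAREN ')'
pos=3: emit ID 'n' (now at pos=4)
pos=5: enter COMMENT mode (saw '/*')
exit COMMENT mode (now at pos=15)
DONE. 3 tokens: [STAR, RPAREN, ID]
Position 3: char is 'n' -> ID

Answer: ID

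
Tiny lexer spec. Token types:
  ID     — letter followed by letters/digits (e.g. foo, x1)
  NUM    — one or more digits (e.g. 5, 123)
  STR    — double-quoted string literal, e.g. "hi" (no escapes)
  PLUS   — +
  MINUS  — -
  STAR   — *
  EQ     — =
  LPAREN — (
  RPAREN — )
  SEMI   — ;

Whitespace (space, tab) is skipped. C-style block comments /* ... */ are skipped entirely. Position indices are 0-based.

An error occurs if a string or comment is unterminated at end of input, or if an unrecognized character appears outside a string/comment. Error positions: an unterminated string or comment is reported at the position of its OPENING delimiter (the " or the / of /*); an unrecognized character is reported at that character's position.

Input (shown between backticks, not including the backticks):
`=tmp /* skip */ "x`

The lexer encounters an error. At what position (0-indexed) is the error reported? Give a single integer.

pos=0: emit EQ '='
pos=1: emit ID 'tmp' (now at pos=4)
pos=5: enter COMMENT mode (saw '/*')
exit COMMENT mode (now at pos=15)
pos=16: enter STRING mode
pos=16: ERROR — unterminated string

Answer: 16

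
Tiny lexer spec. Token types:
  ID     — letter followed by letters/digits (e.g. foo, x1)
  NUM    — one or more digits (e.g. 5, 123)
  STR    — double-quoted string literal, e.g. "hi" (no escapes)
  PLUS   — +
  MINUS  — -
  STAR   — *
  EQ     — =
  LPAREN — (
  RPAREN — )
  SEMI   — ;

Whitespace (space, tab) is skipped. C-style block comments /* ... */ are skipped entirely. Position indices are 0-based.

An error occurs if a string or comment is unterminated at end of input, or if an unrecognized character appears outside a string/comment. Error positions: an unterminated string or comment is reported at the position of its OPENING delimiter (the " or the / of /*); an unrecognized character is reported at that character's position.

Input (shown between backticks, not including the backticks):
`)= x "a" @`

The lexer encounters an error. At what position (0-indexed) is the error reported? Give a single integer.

Answer: 9

Derivation:
pos=0: emit RPAREN ')'
pos=1: emit EQ '='
pos=3: emit ID 'x' (now at pos=4)
pos=5: enter STRING mode
pos=5: emit STR "a" (now at pos=8)
pos=9: ERROR — unrecognized char '@'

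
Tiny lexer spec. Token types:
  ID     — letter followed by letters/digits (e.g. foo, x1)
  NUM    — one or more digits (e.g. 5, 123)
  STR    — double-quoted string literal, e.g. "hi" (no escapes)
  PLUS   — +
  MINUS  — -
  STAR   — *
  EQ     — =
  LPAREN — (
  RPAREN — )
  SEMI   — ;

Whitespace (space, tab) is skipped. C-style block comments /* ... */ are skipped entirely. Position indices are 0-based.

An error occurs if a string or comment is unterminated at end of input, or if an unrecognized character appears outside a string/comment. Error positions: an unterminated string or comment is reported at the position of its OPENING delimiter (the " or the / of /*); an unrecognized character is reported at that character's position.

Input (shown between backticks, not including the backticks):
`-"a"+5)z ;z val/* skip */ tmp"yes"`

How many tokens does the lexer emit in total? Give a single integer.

Answer: 11

Derivation:
pos=0: emit MINUS '-'
pos=1: enter STRING mode
pos=1: emit STR "a" (now at pos=4)
pos=4: emit PLUS '+'
pos=5: emit NUM '5' (now at pos=6)
pos=6: emit RPAREN ')'
pos=7: emit ID 'z' (now at pos=8)
pos=9: emit SEMI ';'
pos=10: emit ID 'z' (now at pos=11)
pos=12: emit ID 'val' (now at pos=15)
pos=15: enter COMMENT mode (saw '/*')
exit COMMENT mode (now at pos=25)
pos=26: emit ID 'tmp' (now at pos=29)
pos=29: enter STRING mode
pos=29: emit STR "yes" (now at pos=34)
DONE. 11 tokens: [MINUS, STR, PLUS, NUM, RPAREN, ID, SEMI, ID, ID, ID, STR]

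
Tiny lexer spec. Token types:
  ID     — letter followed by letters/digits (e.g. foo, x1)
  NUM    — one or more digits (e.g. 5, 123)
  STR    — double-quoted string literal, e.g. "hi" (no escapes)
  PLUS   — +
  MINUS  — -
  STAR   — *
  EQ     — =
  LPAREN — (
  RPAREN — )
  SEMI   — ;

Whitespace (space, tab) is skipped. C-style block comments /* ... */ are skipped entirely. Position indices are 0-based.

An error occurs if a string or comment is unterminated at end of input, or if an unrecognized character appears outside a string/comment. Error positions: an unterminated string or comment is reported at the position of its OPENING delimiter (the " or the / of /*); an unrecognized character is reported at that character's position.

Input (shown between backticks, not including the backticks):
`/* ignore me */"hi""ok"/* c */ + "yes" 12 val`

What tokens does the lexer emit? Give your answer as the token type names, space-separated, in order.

pos=0: enter COMMENT mode (saw '/*')
exit COMMENT mode (now at pos=15)
pos=15: enter STRING mode
pos=15: emit STR "hi" (now at pos=19)
pos=19: enter STRING mode
pos=19: emit STR "ok" (now at pos=23)
pos=23: enter COMMENT mode (saw '/*')
exit COMMENT mode (now at pos=30)
pos=31: emit PLUS '+'
pos=33: enter STRING mode
pos=33: emit STR "yes" (now at pos=38)
pos=39: emit NUM '12' (now at pos=41)
pos=42: emit ID 'val' (now at pos=45)
DONE. 6 tokens: [STR, STR, PLUS, STR, NUM, ID]

Answer: STR STR PLUS STR NUM ID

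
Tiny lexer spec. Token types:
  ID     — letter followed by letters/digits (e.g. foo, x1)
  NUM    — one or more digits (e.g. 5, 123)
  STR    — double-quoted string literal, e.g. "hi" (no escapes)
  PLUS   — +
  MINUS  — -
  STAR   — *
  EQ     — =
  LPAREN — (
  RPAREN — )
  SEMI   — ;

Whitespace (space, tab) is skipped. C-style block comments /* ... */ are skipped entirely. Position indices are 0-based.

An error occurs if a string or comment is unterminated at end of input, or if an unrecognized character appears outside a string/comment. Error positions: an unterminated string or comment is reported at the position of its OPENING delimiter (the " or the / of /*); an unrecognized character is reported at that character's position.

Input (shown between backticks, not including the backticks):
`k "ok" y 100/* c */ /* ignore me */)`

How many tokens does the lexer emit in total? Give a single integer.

Answer: 5

Derivation:
pos=0: emit ID 'k' (now at pos=1)
pos=2: enter STRING mode
pos=2: emit STR "ok" (now at pos=6)
pos=7: emit ID 'y' (now at pos=8)
pos=9: emit NUM '100' (now at pos=12)
pos=12: enter COMMENT mode (saw '/*')
exit COMMENT mode (now at pos=19)
pos=20: enter COMMENT mode (saw '/*')
exit COMMENT mode (now at pos=35)
pos=35: emit RPAREN ')'
DONE. 5 tokens: [ID, STR, ID, NUM, RPAREN]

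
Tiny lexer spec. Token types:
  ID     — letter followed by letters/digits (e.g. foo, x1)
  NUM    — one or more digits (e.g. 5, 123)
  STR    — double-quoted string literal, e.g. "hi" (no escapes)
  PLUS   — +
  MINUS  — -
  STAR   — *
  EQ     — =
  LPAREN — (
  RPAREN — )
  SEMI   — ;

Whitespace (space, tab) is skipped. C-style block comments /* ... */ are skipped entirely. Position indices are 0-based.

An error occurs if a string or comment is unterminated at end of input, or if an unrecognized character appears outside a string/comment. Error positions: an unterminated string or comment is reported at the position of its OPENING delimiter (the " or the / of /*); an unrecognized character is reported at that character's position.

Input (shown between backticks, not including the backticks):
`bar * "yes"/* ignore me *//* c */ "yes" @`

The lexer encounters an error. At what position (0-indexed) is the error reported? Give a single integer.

Answer: 40

Derivation:
pos=0: emit ID 'bar' (now at pos=3)
pos=4: emit STAR '*'
pos=6: enter STRING mode
pos=6: emit STR "yes" (now at pos=11)
pos=11: enter COMMENT mode (saw '/*')
exit COMMENT mode (now at pos=26)
pos=26: enter COMMENT mode (saw '/*')
exit COMMENT mode (now at pos=33)
pos=34: enter STRING mode
pos=34: emit STR "yes" (now at pos=39)
pos=40: ERROR — unrecognized char '@'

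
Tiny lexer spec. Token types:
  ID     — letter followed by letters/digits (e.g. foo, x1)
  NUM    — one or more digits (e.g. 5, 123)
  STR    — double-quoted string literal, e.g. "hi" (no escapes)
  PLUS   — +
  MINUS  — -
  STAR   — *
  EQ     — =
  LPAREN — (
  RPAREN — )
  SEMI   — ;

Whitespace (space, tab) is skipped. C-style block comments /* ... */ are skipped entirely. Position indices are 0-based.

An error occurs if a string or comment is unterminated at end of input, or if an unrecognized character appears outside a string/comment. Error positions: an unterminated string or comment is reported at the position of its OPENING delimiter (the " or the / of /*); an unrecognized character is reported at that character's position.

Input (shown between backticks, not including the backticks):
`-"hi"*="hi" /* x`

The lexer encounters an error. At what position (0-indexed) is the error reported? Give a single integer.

Answer: 12

Derivation:
pos=0: emit MINUS '-'
pos=1: enter STRING mode
pos=1: emit STR "hi" (now at pos=5)
pos=5: emit STAR '*'
pos=6: emit EQ '='
pos=7: enter STRING mode
pos=7: emit STR "hi" (now at pos=11)
pos=12: enter COMMENT mode (saw '/*')
pos=12: ERROR — unterminated comment (reached EOF)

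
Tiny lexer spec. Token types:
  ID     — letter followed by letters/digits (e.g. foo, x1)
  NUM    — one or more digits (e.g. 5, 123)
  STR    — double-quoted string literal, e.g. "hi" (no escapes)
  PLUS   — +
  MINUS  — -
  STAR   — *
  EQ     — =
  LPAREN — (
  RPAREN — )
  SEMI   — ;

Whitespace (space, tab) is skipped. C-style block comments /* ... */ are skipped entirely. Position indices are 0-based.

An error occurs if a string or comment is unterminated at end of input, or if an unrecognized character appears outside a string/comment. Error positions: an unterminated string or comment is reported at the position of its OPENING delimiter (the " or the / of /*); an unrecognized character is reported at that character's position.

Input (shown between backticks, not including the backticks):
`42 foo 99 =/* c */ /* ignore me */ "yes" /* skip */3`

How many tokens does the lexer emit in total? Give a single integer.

pos=0: emit NUM '42' (now at pos=2)
pos=3: emit ID 'foo' (now at pos=6)
pos=7: emit NUM '99' (now at pos=9)
pos=10: emit EQ '='
pos=11: enter COMMENT mode (saw '/*')
exit COMMENT mode (now at pos=18)
pos=19: enter COMMENT mode (saw '/*')
exit COMMENT mode (now at pos=34)
pos=35: enter STRING mode
pos=35: emit STR "yes" (now at pos=40)
pos=41: enter COMMENT mode (saw '/*')
exit COMMENT mode (now at pos=51)
pos=51: emit NUM '3' (now at pos=52)
DONE. 6 tokens: [NUM, ID, NUM, EQ, STR, NUM]

Answer: 6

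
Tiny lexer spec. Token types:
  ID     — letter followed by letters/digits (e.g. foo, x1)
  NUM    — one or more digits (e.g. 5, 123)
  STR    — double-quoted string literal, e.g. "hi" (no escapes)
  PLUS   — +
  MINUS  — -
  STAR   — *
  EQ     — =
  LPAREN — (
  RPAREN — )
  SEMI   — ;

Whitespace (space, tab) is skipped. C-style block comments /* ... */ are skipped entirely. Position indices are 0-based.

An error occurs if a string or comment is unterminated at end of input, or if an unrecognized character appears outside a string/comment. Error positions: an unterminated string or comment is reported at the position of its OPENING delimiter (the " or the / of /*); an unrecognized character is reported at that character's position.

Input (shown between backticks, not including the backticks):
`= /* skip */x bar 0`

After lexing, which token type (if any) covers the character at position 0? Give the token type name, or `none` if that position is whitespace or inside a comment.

pos=0: emit EQ '='
pos=2: enter COMMENT mode (saw '/*')
exit COMMENT mode (now at pos=12)
pos=12: emit ID 'x' (now at pos=13)
pos=14: emit ID 'bar' (now at pos=17)
pos=18: emit NUM '0' (now at pos=19)
DONE. 4 tokens: [EQ, ID, ID, NUM]
Position 0: char is '=' -> EQ

Answer: EQ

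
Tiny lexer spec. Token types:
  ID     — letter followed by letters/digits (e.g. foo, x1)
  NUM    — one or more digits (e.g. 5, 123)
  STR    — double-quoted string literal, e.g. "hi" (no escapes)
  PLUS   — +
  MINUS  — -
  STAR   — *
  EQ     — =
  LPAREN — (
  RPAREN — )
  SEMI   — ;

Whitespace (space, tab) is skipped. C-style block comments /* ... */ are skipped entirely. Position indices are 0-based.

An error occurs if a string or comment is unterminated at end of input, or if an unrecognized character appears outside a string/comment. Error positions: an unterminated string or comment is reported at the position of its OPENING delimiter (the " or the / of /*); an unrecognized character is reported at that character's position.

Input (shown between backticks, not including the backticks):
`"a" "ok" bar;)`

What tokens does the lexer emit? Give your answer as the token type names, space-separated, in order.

pos=0: enter STRING mode
pos=0: emit STR "a" (now at pos=3)
pos=4: enter STRING mode
pos=4: emit STR "ok" (now at pos=8)
pos=9: emit ID 'bar' (now at pos=12)
pos=12: emit SEMI ';'
pos=13: emit RPAREN ')'
DONE. 5 tokens: [STR, STR, ID, SEMI, RPAREN]

Answer: STR STR ID SEMI RPAREN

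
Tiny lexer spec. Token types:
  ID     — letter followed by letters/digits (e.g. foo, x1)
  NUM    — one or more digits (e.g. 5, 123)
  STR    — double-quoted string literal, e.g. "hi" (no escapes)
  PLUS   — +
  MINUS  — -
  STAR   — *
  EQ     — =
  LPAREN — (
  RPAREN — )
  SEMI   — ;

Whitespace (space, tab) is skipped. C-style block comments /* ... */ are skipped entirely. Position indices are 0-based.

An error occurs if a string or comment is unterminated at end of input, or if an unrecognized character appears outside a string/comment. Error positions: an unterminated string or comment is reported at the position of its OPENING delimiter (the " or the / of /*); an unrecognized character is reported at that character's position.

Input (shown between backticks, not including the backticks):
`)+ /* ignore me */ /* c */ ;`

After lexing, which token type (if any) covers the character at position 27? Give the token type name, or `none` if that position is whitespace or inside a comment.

Answer: SEMI

Derivation:
pos=0: emit RPAREN ')'
pos=1: emit PLUS '+'
pos=3: enter COMMENT mode (saw '/*')
exit COMMENT mode (now at pos=18)
pos=19: enter COMMENT mode (saw '/*')
exit COMMENT mode (now at pos=26)
pos=27: emit SEMI ';'
DONE. 3 tokens: [RPAREN, PLUS, SEMI]
Position 27: char is ';' -> SEMI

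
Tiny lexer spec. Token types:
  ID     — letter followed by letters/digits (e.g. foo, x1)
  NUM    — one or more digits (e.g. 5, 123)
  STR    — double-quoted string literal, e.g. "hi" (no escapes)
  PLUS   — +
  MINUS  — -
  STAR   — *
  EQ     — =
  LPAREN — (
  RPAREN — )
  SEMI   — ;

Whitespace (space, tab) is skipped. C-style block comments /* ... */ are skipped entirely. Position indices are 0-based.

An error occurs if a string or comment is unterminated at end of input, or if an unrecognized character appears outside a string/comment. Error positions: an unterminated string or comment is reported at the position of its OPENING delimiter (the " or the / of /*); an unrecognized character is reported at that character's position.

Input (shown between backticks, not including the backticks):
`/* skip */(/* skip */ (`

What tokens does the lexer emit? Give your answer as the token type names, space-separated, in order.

pos=0: enter COMMENT mode (saw '/*')
exit COMMENT mode (now at pos=10)
pos=10: emit LPAREN '('
pos=11: enter COMMENT mode (saw '/*')
exit COMMENT mode (now at pos=21)
pos=22: emit LPAREN '('
DONE. 2 tokens: [LPAREN, LPAREN]

Answer: LPAREN LPAREN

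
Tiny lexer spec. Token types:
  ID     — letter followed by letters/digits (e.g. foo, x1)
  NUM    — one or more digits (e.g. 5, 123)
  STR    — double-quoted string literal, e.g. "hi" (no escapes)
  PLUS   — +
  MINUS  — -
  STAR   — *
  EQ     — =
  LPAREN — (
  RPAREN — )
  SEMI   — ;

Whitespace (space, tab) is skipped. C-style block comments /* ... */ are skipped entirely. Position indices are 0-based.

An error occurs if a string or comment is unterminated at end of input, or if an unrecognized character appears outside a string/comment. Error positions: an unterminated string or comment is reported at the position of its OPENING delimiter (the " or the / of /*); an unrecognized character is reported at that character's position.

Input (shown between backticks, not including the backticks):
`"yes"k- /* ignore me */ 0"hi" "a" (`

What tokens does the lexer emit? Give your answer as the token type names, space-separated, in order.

pos=0: enter STRING mode
pos=0: emit STR "yes" (now at pos=5)
pos=5: emit ID 'k' (now at pos=6)
pos=6: emit MINUS '-'
pos=8: enter COMMENT mode (saw '/*')
exit COMMENT mode (now at pos=23)
pos=24: emit NUM '0' (now at pos=25)
pos=25: enter STRING mode
pos=25: emit STR "hi" (now at pos=29)
pos=30: enter STRING mode
pos=30: emit STR "a" (now at pos=33)
pos=34: emit LPAREN '('
DONE. 7 tokens: [STR, ID, MINUS, NUM, STR, STR, LPAREN]

Answer: STR ID MINUS NUM STR STR LPAREN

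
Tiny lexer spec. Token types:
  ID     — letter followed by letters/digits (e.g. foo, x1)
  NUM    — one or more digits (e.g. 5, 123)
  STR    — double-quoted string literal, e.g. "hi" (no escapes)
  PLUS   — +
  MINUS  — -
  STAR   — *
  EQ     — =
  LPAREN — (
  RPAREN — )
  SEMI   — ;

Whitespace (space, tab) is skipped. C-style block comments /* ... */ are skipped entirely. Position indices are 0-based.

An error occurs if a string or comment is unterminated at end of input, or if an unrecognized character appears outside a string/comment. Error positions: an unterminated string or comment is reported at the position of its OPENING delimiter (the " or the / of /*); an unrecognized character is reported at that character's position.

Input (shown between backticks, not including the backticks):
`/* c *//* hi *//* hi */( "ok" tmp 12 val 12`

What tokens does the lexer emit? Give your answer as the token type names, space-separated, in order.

pos=0: enter COMMENT mode (saw '/*')
exit COMMENT mode (now at pos=7)
pos=7: enter COMMENT mode (saw '/*')
exit COMMENT mode (now at pos=15)
pos=15: enter COMMENT mode (saw '/*')
exit COMMENT mode (now at pos=23)
pos=23: emit LPAREN '('
pos=25: enter STRING mode
pos=25: emit STR "ok" (now at pos=29)
pos=30: emit ID 'tmp' (now at pos=33)
pos=34: emit NUM '12' (now at pos=36)
pos=37: emit ID 'val' (now at pos=40)
pos=41: emit NUM '12' (now at pos=43)
DONE. 6 tokens: [LPAREN, STR, ID, NUM, ID, NUM]

Answer: LPAREN STR ID NUM ID NUM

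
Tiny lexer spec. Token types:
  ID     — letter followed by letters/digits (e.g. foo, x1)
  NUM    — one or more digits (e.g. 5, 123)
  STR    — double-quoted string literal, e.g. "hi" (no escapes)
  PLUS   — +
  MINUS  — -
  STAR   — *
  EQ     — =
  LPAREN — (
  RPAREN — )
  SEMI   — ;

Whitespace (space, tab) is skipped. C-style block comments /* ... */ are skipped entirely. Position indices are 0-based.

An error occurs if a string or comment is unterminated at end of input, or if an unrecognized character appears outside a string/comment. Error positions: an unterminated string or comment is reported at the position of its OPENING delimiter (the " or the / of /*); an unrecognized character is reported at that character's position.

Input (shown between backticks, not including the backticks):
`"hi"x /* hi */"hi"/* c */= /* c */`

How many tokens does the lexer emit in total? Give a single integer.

Answer: 4

Derivation:
pos=0: enter STRING mode
pos=0: emit STR "hi" (now at pos=4)
pos=4: emit ID 'x' (now at pos=5)
pos=6: enter COMMENT mode (saw '/*')
exit COMMENT mode (now at pos=14)
pos=14: enter STRING mode
pos=14: emit STR "hi" (now at pos=18)
pos=18: enter COMMENT mode (saw '/*')
exit COMMENT mode (now at pos=25)
pos=25: emit EQ '='
pos=27: enter COMMENT mode (saw '/*')
exit COMMENT mode (now at pos=34)
DONE. 4 tokens: [STR, ID, STR, EQ]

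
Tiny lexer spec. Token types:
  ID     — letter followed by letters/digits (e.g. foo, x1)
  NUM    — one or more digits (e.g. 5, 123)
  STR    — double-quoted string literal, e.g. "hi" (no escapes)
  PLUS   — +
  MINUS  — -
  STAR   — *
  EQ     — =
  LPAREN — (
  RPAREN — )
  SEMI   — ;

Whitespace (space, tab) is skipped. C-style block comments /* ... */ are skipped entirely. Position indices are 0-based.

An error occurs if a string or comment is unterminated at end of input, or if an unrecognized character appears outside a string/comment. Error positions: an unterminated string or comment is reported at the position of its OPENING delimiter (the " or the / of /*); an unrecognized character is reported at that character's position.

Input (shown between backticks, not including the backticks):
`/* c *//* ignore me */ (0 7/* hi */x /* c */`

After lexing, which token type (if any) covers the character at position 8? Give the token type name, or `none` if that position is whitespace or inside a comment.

Answer: none

Derivation:
pos=0: enter COMMENT mode (saw '/*')
exit COMMENT mode (now at pos=7)
pos=7: enter COMMENT mode (saw '/*')
exit COMMENT mode (now at pos=22)
pos=23: emit LPAREN '('
pos=24: emit NUM '0' (now at pos=25)
pos=26: emit NUM '7' (now at pos=27)
pos=27: enter COMMENT mode (saw '/*')
exit COMMENT mode (now at pos=35)
pos=35: emit ID 'x' (now at pos=36)
pos=37: enter COMMENT mode (saw '/*')
exit COMMENT mode (now at pos=44)
DONE. 4 tokens: [LPAREN, NUM, NUM, ID]
Position 8: char is '*' -> none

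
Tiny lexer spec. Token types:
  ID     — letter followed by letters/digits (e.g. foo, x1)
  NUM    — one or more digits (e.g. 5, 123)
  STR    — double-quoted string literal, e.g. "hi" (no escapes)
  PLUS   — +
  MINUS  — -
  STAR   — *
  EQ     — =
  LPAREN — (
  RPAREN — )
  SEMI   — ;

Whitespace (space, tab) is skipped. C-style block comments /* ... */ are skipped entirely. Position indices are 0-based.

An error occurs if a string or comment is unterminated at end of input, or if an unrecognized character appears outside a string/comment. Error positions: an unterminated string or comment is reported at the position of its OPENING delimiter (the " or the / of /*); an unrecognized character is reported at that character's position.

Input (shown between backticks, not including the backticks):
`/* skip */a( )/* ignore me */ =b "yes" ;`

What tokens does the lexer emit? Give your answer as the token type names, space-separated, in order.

pos=0: enter COMMENT mode (saw '/*')
exit COMMENT mode (now at pos=10)
pos=10: emit ID 'a' (now at pos=11)
pos=11: emit LPAREN '('
pos=13: emit RPAREN ')'
pos=14: enter COMMENT mode (saw '/*')
exit COMMENT mode (now at pos=29)
pos=30: emit EQ '='
pos=31: emit ID 'b' (now at pos=32)
pos=33: enter STRING mode
pos=33: emit STR "yes" (now at pos=38)
pos=39: emit SEMI ';'
DONE. 7 tokens: [ID, LPAREN, RPAREN, EQ, ID, STR, SEMI]

Answer: ID LPAREN RPAREN EQ ID STR SEMI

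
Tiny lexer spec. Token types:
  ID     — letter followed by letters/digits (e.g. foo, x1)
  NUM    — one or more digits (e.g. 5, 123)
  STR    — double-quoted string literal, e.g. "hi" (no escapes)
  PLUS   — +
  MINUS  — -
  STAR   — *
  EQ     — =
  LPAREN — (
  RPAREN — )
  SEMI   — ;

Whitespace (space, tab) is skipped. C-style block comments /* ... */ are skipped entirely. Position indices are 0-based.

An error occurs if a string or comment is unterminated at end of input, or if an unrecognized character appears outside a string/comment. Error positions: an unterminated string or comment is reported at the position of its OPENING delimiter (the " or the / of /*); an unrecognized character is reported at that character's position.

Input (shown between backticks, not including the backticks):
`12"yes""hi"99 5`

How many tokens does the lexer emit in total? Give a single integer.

pos=0: emit NUM '12' (now at pos=2)
pos=2: enter STRING mode
pos=2: emit STR "yes" (now at pos=7)
pos=7: enter STRING mode
pos=7: emit STR "hi" (now at pos=11)
pos=11: emit NUM '99' (now at pos=13)
pos=14: emit NUM '5' (now at pos=15)
DONE. 5 tokens: [NUM, STR, STR, NUM, NUM]

Answer: 5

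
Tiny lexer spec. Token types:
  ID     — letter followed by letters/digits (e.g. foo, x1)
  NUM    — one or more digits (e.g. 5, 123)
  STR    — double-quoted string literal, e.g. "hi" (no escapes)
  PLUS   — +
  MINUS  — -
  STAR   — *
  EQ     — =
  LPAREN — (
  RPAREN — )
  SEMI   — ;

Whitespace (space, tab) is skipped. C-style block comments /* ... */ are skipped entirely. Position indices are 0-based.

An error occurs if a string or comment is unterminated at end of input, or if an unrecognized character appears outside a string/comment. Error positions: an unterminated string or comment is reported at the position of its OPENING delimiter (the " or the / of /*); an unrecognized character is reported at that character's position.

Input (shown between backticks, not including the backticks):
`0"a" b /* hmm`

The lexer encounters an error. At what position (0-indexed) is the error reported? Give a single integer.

Answer: 7

Derivation:
pos=0: emit NUM '0' (now at pos=1)
pos=1: enter STRING mode
pos=1: emit STR "a" (now at pos=4)
pos=5: emit ID 'b' (now at pos=6)
pos=7: enter COMMENT mode (saw '/*')
pos=7: ERROR — unterminated comment (reached EOF)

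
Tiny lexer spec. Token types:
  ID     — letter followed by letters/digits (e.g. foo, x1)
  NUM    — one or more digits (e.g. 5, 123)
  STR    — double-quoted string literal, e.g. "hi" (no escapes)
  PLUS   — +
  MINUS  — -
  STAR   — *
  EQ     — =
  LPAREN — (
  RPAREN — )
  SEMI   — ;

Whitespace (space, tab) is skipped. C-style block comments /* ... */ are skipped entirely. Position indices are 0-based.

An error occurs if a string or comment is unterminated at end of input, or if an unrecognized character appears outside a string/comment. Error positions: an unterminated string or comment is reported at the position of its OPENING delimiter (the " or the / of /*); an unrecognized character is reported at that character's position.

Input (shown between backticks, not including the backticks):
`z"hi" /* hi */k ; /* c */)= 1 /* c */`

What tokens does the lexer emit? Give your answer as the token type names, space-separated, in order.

pos=0: emit ID 'z' (now at pos=1)
pos=1: enter STRING mode
pos=1: emit STR "hi" (now at pos=5)
pos=6: enter COMMENT mode (saw '/*')
exit COMMENT mode (now at pos=14)
pos=14: emit ID 'k' (now at pos=15)
pos=16: emit SEMI ';'
pos=18: enter COMMENT mode (saw '/*')
exit COMMENT mode (now at pos=25)
pos=25: emit RPAREN ')'
pos=26: emit EQ '='
pos=28: emit NUM '1' (now at pos=29)
pos=30: enter COMMENT mode (saw '/*')
exit COMMENT mode (now at pos=37)
DONE. 7 tokens: [ID, STR, ID, SEMI, RPAREN, EQ, NUM]

Answer: ID STR ID SEMI RPAREN EQ NUM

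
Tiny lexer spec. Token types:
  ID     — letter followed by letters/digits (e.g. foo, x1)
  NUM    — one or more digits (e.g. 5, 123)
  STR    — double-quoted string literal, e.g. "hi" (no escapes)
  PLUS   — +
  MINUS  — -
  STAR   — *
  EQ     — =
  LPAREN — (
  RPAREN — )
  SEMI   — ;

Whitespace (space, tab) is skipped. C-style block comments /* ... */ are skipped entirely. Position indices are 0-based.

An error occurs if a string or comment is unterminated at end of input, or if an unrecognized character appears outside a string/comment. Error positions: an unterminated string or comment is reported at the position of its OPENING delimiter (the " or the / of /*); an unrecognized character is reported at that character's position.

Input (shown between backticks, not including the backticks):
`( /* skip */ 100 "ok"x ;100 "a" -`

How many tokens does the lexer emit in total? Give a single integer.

pos=0: emit LPAREN '('
pos=2: enter COMMENT mode (saw '/*')
exit COMMENT mode (now at pos=12)
pos=13: emit NUM '100' (now at pos=16)
pos=17: enter STRING mode
pos=17: emit STR "ok" (now at pos=21)
pos=21: emit ID 'x' (now at pos=22)
pos=23: emit SEMI ';'
pos=24: emit NUM '100' (now at pos=27)
pos=28: enter STRING mode
pos=28: emit STR "a" (now at pos=31)
pos=32: emit MINUS '-'
DONE. 8 tokens: [LPAREN, NUM, STR, ID, SEMI, NUM, STR, MINUS]

Answer: 8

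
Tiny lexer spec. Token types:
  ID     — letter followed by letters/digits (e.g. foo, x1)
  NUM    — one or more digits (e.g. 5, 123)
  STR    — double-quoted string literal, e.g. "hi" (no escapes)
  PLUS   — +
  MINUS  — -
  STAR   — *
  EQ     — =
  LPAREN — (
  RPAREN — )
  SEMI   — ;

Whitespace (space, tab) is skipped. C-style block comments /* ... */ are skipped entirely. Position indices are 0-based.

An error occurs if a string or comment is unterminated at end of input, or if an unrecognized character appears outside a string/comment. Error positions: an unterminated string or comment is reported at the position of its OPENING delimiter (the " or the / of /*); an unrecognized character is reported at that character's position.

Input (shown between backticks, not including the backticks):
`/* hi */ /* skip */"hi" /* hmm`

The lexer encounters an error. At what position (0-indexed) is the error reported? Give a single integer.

pos=0: enter COMMENT mode (saw '/*')
exit COMMENT mode (now at pos=8)
pos=9: enter COMMENT mode (saw '/*')
exit COMMENT mode (now at pos=19)
pos=19: enter STRING mode
pos=19: emit STR "hi" (now at pos=23)
pos=24: enter COMMENT mode (saw '/*')
pos=24: ERROR — unterminated comment (reached EOF)

Answer: 24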